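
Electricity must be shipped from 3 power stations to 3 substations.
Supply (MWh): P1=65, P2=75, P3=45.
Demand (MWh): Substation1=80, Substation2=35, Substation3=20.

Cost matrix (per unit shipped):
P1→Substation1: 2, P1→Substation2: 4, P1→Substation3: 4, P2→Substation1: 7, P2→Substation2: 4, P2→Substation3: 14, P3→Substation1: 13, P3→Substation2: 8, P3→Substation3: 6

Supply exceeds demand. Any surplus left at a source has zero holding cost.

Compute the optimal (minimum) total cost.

495

One minimum-cost allocation:
  P1->Substation1: 65 × 2 = 130
  P2->Substation1: 15 × 7 = 105
  P2->Substation2: 35 × 4 = 140
  P3->Substation3: 20 × 6 = 120
Total = 130 + 105 + 140 + 120 = 495.
(Supply check: P1 ships 65; P2 ships 50; P3 ships 20.)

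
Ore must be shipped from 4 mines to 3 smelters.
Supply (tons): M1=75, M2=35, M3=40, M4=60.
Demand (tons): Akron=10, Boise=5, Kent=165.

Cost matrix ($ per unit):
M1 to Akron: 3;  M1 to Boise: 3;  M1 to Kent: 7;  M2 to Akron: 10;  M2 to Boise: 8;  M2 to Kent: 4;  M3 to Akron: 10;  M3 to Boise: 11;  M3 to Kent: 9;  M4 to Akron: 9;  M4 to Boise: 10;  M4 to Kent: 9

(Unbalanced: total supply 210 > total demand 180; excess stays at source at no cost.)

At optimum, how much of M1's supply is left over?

0

Minimum-cost shipments:
  M1→Akron: 10 × $3 = $30
  M1→Boise: 5 × $3 = $15
  M1→Kent: 60 × $7 = $420
  M2→Kent: 35 × $4 = $140
  M3→Kent: 40 × $9 = $360
  M4→Kent: 30 × $9 = $270
Total cost = $1235.
M1 ships 75 of its 75, leaving 0.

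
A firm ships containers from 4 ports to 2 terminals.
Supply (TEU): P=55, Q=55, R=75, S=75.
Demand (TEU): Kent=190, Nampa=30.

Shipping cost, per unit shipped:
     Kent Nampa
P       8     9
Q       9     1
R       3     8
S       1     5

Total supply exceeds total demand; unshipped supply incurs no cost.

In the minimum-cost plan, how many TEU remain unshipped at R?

0

An optimal plan:
  P->Kent: 40 × 8 = 320
  Q->Nampa: 30 × 1 = 30
  R->Kent: 75 × 3 = 225
  S->Kent: 75 × 1 = 75
Total cost = 650.
R ships 75 of its 75, leaving 0.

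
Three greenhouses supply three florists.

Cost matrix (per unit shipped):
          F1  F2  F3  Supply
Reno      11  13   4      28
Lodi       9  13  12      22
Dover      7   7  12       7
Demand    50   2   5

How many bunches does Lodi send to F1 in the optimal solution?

22

The minimum-cost plan:
  Reno to F1: 23 × 11 = 253
  Reno to F3: 5 × 4 = 20
  Lodi to F1: 22 × 9 = 198
  Dover to F1: 5 × 7 = 35
  Dover to F2: 2 × 7 = 14
Total cost = 520.
So Lodi→F1 carries 22 bunches.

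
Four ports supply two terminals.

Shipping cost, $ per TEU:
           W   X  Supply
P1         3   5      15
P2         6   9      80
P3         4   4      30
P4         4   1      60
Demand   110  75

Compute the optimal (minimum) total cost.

705

A cheapest plan:
  P1–W: 15 × $3 = $45
  P2–W: 80 × $6 = $480
  P3–W: 15 × $4 = $60
  P3–X: 15 × $4 = $60
  P4–X: 60 × $1 = $60
Total = 45 + 480 + 60 + 60 + 60 = $705.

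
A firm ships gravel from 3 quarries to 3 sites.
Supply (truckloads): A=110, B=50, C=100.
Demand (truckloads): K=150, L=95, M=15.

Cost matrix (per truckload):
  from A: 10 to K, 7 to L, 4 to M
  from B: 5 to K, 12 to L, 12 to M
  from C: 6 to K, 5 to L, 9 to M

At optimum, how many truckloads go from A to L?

95

The minimum-cost plan:
  A–L: 95 truckloads
  A–M: 15 truckloads
  B–K: 50 truckloads
  C–K: 100 truckloads
Total cost = 1575.
So A→L carries 95 truckloads.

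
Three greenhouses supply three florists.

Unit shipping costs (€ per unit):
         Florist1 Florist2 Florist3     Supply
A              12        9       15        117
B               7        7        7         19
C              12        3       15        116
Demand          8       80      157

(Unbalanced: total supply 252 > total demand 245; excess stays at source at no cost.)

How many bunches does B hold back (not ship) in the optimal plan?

0

Minimum-cost shipments:
  A→Florist3: 110 × €15 = €1650
  B→Florist3: 19 × €7 = €133
  C→Florist1: 8 × €12 = €96
  C→Florist2: 80 × €3 = €240
  C→Florist3: 28 × €15 = €420
Total cost = €2539.
B ships 19 of its 19, leaving 0.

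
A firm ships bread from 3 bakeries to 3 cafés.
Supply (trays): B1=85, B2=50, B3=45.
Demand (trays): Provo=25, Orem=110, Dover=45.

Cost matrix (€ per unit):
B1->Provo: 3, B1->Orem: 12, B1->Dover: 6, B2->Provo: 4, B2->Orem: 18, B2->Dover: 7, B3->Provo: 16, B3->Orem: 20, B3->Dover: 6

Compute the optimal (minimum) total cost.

1840

An optimal shipping plan:
  B1–Orem: 85 trays
  B2–Provo: 25 trays
  B2–Orem: 25 trays
  B3–Dover: 45 trays
Total cost = €1840.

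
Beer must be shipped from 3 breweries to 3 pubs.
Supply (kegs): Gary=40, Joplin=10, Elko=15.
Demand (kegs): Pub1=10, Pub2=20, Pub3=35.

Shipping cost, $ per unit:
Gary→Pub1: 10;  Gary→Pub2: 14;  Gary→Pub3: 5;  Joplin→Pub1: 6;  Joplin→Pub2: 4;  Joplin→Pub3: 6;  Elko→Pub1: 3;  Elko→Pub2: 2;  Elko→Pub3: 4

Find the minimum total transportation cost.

300

An optimal shipping plan:
  Gary to Pub1: 5 × $10 = $50
  Gary to Pub3: 35 × $5 = $175
  Joplin to Pub2: 10 × $4 = $40
  Elko to Pub1: 5 × $3 = $15
  Elko to Pub2: 10 × $2 = $20
Total = 50 + 175 + 40 + 15 + 20 = $300.
(Supply check: Gary ships 40; Joplin ships 10; Elko ships 15.)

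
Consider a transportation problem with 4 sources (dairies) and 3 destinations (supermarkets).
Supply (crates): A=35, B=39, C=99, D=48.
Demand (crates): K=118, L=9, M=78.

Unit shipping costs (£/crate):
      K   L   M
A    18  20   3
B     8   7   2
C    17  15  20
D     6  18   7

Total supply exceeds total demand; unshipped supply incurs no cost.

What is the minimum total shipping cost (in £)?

1868

An optimal shipping plan:
  A->M: 35 × £3 = £105
  B->M: 39 × £2 = £78
  C->K: 74 × £17 = £1258
  C->L: 9 × £15 = £135
  D->K: 44 × £6 = £264
  D->M: 4 × £7 = £28
Total = 105 + 78 + 1258 + 135 + 264 + 28 = £1868.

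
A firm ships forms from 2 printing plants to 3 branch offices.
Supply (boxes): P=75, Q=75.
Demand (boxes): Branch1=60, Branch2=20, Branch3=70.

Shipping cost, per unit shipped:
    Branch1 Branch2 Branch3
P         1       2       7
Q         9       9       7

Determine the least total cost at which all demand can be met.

625

An optimal shipping plan:
  P to Branch1: 60 boxes
  P to Branch2: 15 boxes
  Q to Branch2: 5 boxes
  Q to Branch3: 70 boxes
Total cost = 625.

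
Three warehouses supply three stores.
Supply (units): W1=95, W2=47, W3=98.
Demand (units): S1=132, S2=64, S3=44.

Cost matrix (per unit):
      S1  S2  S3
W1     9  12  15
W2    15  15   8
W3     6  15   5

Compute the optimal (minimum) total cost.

An optimal shipping plan:
  W1 to S1: 34 units
  W1 to S2: 61 units
  W2 to S2: 3 units
  W2 to S3: 44 units
  W3 to S1: 98 units
Total cost = 2023.
(Supply check: W1 ships 95; W2 ships 47; W3 ships 98.)

2023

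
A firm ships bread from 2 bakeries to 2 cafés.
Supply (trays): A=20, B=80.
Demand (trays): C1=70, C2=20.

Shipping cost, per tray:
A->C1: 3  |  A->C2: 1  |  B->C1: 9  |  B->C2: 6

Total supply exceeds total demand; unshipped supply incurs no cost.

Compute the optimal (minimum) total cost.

630

An optimal shipping plan:
  A->C1: 20 × 3 = 60
  B->C1: 50 × 9 = 450
  B->C2: 20 × 6 = 120
Total = 60 + 450 + 120 = 630.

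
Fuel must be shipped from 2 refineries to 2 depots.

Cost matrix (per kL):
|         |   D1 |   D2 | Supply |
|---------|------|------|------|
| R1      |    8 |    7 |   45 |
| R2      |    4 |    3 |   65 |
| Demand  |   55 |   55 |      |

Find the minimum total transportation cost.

A cheapest plan:
  R1->D2: 45 × 7 = 315
  R2->D1: 55 × 4 = 220
  R2->D2: 10 × 3 = 30
Total = 315 + 220 + 30 = 565.

565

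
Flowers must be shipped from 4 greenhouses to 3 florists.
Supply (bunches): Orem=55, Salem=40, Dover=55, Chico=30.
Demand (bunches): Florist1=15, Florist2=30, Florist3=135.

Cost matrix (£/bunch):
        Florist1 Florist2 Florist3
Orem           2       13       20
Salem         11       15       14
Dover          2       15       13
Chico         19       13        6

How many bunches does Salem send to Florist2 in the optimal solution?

0

Optimal shipments:
  Orem→Florist1: 15 × £2 = £30
  Orem→Florist2: 30 × £13 = £390
  Orem→Florist3: 10 × £20 = £200
  Salem→Florist3: 40 × £14 = £560
  Dover→Florist3: 55 × £13 = £715
  Chico→Florist3: 30 × £6 = £180
Total cost = £2075.
The route Salem→Florist2 is not used.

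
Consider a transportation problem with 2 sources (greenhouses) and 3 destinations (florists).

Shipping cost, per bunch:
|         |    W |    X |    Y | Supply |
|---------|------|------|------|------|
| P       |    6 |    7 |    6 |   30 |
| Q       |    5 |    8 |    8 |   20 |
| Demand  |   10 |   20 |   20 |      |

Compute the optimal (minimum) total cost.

An optimal shipping plan:
  P→X: 10 bunches
  P→Y: 20 bunches
  Q→W: 10 bunches
  Q→X: 10 bunches
Total cost = 320.
(Supply check: P ships 30; Q ships 20.)

320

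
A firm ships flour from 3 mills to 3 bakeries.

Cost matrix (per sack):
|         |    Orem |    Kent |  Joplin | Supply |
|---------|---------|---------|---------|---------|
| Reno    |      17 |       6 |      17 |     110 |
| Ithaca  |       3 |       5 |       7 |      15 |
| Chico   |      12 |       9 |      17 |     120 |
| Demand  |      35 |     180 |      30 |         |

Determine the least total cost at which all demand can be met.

2070

Optimal allocation:
  Reno->Kent: 110 × 6 = 660
  Ithaca->Joplin: 15 × 7 = 105
  Chico->Orem: 35 × 12 = 420
  Chico->Kent: 70 × 9 = 630
  Chico->Joplin: 15 × 17 = 255
Total = 660 + 105 + 420 + 630 + 255 = 2070.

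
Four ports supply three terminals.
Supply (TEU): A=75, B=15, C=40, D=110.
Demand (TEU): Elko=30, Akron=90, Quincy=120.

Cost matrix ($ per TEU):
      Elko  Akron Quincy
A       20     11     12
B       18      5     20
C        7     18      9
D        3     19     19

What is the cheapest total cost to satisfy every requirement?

2870

An optimal shipping plan:
  A->Akron: 75 × $11 = $825
  B->Akron: 15 × $5 = $75
  C->Quincy: 40 × $9 = $360
  D->Elko: 30 × $3 = $90
  D->Quincy: 80 × $19 = $1520
Total = 825 + 75 + 360 + 90 + 1520 = $2870.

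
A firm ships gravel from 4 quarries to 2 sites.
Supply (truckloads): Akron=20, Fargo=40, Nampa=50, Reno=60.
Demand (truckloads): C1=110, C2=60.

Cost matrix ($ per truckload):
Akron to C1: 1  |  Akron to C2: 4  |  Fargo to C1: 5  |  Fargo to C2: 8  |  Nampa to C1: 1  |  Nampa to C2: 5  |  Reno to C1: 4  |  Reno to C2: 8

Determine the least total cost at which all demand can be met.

A cheapest plan:
  Akron–C2: 20 × $4 = $80
  Fargo–C2: 40 × $8 = $320
  Nampa–C1: 50 × $1 = $50
  Reno–C1: 60 × $4 = $240
Total = 80 + 320 + 50 + 240 = $690.

690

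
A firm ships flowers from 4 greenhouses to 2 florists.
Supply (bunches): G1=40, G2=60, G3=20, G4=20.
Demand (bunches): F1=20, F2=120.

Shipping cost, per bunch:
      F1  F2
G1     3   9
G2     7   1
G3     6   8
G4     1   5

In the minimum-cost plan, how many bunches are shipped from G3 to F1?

0

Solving gives:
  G1→F1: 20 × 3 = 60
  G1→F2: 20 × 9 = 180
  G2→F2: 60 × 1 = 60
  G3→F2: 20 × 8 = 160
  G4→F2: 20 × 5 = 100
Total cost = 560.
The route G3→F1 is not used.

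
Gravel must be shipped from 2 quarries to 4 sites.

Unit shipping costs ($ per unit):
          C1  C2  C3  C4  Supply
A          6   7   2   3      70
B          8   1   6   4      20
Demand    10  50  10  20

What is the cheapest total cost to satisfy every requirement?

An optimal shipping plan:
  A–C1: 10 × $6 = $60
  A–C2: 30 × $7 = $210
  A–C3: 10 × $2 = $20
  A–C4: 20 × $3 = $60
  B–C2: 20 × $1 = $20
Total = 60 + 210 + 20 + 60 + 20 = $370.

370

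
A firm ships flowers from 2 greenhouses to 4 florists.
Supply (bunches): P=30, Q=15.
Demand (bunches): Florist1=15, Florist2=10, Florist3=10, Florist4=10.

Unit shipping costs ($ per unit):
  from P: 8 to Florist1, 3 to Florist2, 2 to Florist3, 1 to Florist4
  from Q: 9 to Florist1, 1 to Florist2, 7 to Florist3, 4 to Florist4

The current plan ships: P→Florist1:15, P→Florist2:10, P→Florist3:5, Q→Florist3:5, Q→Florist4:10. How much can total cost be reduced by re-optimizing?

Current plan cost = 15·8 + 10·3 + 5·2 + 5·7 + 10·4 = $235.
Optimal plan:
  P–Florist1: 10 × $8 = $80
  P–Florist3: 10 × $2 = $20
  P–Florist4: 10 × $1 = $10
  Q–Florist1: 5 × $9 = $45
  Q–Florist2: 10 × $1 = $10
Optimal cost = $165.
Saving = 235 − 165 = $70.

70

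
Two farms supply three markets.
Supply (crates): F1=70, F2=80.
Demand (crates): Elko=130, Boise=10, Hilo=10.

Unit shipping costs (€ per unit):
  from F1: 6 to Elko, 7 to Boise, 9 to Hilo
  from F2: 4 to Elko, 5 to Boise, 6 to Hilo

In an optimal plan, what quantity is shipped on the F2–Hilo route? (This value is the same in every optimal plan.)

10

Solving gives:
  F1–Elko: 60 × €6 = €360
  F1–Boise: 10 × €7 = €70
  F2–Elko: 70 × €4 = €280
  F2–Hilo: 10 × €6 = €60
Total cost = €770.
So F2→Hilo carries 10 crates.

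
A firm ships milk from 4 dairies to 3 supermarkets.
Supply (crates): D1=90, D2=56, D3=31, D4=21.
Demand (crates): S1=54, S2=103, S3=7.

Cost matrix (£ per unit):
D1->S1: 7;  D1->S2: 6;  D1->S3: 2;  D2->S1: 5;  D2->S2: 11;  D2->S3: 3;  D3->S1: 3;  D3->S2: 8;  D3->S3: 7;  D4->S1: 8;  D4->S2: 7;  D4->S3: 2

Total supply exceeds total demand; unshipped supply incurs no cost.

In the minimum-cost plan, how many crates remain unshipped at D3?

0

Minimum-cost shipments:
  D1→S2: 90 crates
  D2→S1: 23 crates
  D3→S1: 31 crates
  D4→S2: 13 crates
  D4→S3: 7 crates
Total cost = £853.
D3 ships 31 of its 31, leaving 0.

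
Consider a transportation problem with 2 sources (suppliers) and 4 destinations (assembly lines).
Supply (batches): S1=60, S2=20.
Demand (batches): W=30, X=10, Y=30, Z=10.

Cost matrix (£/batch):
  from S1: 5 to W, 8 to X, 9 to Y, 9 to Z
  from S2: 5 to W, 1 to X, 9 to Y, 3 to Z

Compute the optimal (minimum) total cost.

One minimum-cost allocation:
  S1 to W: 30 batches
  S1 to Y: 30 batches
  S2 to X: 10 batches
  S2 to Z: 10 batches
Total cost = £460.

460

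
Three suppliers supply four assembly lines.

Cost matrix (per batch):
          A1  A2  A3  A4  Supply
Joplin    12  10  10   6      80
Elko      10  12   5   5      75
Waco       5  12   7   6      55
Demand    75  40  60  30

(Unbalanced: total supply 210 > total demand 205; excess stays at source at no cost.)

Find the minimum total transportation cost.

Optimal allocation:
  Joplin–A1: 5 × 12 = 60
  Joplin–A2: 40 × 10 = 400
  Joplin–A4: 30 × 6 = 180
  Elko–A1: 15 × 10 = 150
  Elko–A3: 60 × 5 = 300
  Waco–A1: 55 × 5 = 275
Total = 60 + 400 + 180 + 150 + 300 + 275 = 1365.
(Supply check: Joplin ships 75; Elko ships 75; Waco ships 55.)

1365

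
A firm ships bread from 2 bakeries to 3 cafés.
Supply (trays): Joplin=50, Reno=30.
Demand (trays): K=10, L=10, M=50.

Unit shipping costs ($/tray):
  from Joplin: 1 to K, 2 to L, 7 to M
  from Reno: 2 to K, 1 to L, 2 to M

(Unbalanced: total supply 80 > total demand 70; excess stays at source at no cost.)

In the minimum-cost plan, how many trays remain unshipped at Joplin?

Minimum-cost shipments:
  Joplin to K: 10 × $1 = $10
  Joplin to L: 10 × $2 = $20
  Joplin to M: 20 × $7 = $140
  Reno to M: 30 × $2 = $60
Total cost = $230.
Joplin ships 40 of its 50, leaving 10.

10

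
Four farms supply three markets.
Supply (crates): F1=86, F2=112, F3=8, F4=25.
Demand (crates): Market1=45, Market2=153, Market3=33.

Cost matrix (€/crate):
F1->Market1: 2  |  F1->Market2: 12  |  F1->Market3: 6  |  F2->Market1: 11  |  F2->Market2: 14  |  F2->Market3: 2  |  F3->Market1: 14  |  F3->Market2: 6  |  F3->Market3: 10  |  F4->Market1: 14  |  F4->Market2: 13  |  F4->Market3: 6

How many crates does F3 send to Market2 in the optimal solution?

Solving gives:
  F1–Market1: 45 crates
  F1–Market2: 41 crates
  F2–Market2: 79 crates
  F2–Market3: 33 crates
  F3–Market2: 8 crates
  F4–Market2: 25 crates
Total cost = €2127.
So F3→Market2 carries 8 crates.

8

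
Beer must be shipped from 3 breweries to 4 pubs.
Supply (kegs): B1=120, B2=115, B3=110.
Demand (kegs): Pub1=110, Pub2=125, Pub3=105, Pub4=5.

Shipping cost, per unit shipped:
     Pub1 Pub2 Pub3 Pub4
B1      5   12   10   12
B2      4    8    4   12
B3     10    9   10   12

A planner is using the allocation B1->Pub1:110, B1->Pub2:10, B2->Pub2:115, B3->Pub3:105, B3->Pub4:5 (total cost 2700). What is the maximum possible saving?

Current plan cost = 110·5 + 10·12 + 115·8 + 105·10 + 5·12 = 2700.
Optimal plan:
  B1→Pub1: 110 × 5 = 550
  B1→Pub2: 5 × 12 = 60
  B1→Pub4: 5 × 12 = 60
  B2→Pub2: 10 × 8 = 80
  B2→Pub3: 105 × 4 = 420
  B3→Pub2: 110 × 9 = 990
Optimal cost = 2160.
Saving = 2700 − 2160 = 540.

540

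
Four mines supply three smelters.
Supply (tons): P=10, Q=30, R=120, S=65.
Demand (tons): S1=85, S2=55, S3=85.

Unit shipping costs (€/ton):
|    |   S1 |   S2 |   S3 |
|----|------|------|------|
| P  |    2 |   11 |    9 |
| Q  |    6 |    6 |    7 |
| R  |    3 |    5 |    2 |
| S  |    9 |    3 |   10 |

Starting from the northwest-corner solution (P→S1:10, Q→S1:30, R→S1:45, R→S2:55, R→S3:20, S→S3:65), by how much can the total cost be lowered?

570

Current plan cost = 10·2 + 30·6 + 45·3 + 55·5 + 20·2 + 65·10 = €1300.
Optimal plan:
  P→S1: 10 × €2 = €20
  Q→S1: 30 × €6 = €180
  R→S1: 35 × €3 = €105
  R→S3: 85 × €2 = €170
  S→S1: 10 × €9 = €90
  S→S2: 55 × €3 = €165
Optimal cost = €730.
Saving = 1300 − 730 = €570.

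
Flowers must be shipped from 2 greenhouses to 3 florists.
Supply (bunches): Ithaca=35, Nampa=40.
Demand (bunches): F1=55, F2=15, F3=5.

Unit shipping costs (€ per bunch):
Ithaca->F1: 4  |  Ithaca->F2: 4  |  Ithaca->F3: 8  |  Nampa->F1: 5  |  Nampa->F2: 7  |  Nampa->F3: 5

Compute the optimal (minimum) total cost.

One minimum-cost allocation:
  Ithaca->F1: 20 × €4 = €80
  Ithaca->F2: 15 × €4 = €60
  Nampa->F1: 35 × €5 = €175
  Nampa->F3: 5 × €5 = €25
Total = 80 + 60 + 175 + 25 = €340.

340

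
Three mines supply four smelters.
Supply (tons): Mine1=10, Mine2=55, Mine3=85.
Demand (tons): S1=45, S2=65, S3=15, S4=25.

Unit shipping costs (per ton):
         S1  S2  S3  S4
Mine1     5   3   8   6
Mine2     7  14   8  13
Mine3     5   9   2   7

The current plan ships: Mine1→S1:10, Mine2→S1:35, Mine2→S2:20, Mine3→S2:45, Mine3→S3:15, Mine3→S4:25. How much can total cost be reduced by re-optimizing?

Current plan cost = 10·5 + 35·7 + 20·14 + 45·9 + 15·2 + 25·7 = 1185.
Optimal plan:
  Mine1 to S2: 10 tons
  Mine2 to S1: 45 tons
  Mine2 to S2: 10 tons
  Mine3 to S2: 45 tons
  Mine3 to S3: 15 tons
  Mine3 to S4: 25 tons
Optimal cost = 1095.
Saving = 1185 − 1095 = 90.

90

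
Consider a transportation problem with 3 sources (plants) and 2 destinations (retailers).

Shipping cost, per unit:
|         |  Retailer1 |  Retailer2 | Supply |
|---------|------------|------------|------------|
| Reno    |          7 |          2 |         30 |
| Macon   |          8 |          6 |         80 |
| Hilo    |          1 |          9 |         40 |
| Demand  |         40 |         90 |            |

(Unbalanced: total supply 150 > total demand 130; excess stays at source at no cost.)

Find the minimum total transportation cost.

460

An optimal shipping plan:
  Reno->Retailer2: 30 × 2 = 60
  Macon->Retailer2: 60 × 6 = 360
  Hilo->Retailer1: 40 × 1 = 40
Total = 60 + 360 + 40 = 460.
(Supply check: Reno ships 30; Macon ships 60; Hilo ships 40.)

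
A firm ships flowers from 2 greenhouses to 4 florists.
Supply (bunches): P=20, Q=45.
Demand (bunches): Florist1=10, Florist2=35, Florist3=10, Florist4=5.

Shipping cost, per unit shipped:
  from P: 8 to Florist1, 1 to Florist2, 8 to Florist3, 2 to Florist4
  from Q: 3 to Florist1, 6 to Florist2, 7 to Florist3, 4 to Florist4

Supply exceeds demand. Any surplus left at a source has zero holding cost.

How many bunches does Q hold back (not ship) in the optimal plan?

Minimum-cost shipments:
  P->Florist2: 20 bunches
  Q->Florist1: 10 bunches
  Q->Florist2: 15 bunches
  Q->Florist3: 10 bunches
  Q->Florist4: 5 bunches
Total cost = 230.
Q ships 40 of its 45, leaving 5.

5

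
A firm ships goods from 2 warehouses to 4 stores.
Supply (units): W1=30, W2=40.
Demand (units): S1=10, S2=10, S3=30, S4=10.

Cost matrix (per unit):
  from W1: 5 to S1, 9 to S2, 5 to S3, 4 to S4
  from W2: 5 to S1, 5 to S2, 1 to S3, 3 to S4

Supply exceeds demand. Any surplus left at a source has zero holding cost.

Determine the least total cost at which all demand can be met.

Optimal allocation:
  W1->S1: 10 units
  W1->S4: 10 units
  W2->S2: 10 units
  W2->S3: 30 units
Total cost = 170.
(Supply check: W1 ships 20; W2 ships 40.)

170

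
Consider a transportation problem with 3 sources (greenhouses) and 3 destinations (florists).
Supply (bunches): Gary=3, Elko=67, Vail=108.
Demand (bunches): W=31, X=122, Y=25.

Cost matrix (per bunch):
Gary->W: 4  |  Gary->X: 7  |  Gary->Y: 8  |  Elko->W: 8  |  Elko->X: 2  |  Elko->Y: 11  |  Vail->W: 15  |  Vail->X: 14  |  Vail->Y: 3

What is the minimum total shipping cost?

An optimal shipping plan:
  Gary to W: 3 × 4 = 12
  Elko to X: 67 × 2 = 134
  Vail to W: 28 × 15 = 420
  Vail to X: 55 × 14 = 770
  Vail to Y: 25 × 3 = 75
Total = 12 + 134 + 420 + 770 + 75 = 1411.

1411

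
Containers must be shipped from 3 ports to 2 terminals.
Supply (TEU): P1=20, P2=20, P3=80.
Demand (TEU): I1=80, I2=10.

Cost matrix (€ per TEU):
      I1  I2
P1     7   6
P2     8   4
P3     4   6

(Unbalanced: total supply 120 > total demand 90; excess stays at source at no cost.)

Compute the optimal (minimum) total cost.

360

One minimum-cost allocation:
  P2→I2: 10 × €4 = €40
  P3→I1: 80 × €4 = €320
Total = 40 + 320 = €360.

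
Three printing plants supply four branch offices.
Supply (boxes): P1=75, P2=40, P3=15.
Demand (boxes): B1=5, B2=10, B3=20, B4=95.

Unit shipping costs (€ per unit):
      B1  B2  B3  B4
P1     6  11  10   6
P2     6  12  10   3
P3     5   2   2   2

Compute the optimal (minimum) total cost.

One minimum-cost allocation:
  P1->B1: 5 × €6 = €30
  P1->B3: 15 × €10 = €150
  P1->B4: 55 × €6 = €330
  P2->B4: 40 × €3 = €120
  P3->B2: 10 × €2 = €20
  P3->B3: 5 × €2 = €10
Total = 30 + 150 + 330 + 120 + 20 + 10 = €660.

660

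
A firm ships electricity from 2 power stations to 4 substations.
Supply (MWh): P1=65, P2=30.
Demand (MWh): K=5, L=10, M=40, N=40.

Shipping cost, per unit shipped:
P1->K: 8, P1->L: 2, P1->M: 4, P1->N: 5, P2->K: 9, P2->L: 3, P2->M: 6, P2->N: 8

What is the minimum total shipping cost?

465

One minimum-cost allocation:
  P1→M: 25 × 4 = 100
  P1→N: 40 × 5 = 200
  P2→K: 5 × 9 = 45
  P2→L: 10 × 3 = 30
  P2→M: 15 × 6 = 90
Total = 100 + 200 + 45 + 30 + 90 = 465.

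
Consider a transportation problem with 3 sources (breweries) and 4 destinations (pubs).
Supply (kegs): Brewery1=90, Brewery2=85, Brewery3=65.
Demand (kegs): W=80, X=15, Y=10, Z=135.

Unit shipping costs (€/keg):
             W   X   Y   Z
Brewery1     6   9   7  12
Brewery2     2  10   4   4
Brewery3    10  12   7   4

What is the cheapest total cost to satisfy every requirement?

One minimum-cost allocation:
  Brewery1 to W: 65 kegs
  Brewery1 to X: 15 kegs
  Brewery1 to Y: 10 kegs
  Brewery2 to W: 15 kegs
  Brewery2 to Z: 70 kegs
  Brewery3 to Z: 65 kegs
Total cost = €1165.
(Supply check: Brewery1 ships 90; Brewery2 ships 85; Brewery3 ships 65.)

1165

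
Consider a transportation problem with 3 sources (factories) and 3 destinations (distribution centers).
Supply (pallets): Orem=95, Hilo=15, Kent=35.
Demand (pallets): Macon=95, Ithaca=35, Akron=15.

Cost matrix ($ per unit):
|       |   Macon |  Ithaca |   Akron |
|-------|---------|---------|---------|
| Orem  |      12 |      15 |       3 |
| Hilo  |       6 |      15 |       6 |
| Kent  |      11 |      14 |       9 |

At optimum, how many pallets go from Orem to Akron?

15

The minimum-cost plan:
  Orem–Macon: 45 × $12 = $540
  Orem–Ithaca: 35 × $15 = $525
  Orem–Akron: 15 × $3 = $45
  Hilo–Macon: 15 × $6 = $90
  Kent–Macon: 35 × $11 = $385
Total cost = $1585.
So Orem→Akron carries 15 pallets.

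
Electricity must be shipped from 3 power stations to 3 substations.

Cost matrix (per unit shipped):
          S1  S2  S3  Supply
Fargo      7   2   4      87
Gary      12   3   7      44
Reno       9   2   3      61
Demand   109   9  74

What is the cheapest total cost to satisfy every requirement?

1174

One minimum-cost allocation:
  Fargo–S1: 87 × 7 = 609
  Gary–S1: 22 × 12 = 264
  Gary–S2: 9 × 3 = 27
  Gary–S3: 13 × 7 = 91
  Reno–S3: 61 × 3 = 183
Total = 609 + 264 + 27 + 91 + 183 = 1174.
(Supply check: Fargo ships 87; Gary ships 44; Reno ships 61.)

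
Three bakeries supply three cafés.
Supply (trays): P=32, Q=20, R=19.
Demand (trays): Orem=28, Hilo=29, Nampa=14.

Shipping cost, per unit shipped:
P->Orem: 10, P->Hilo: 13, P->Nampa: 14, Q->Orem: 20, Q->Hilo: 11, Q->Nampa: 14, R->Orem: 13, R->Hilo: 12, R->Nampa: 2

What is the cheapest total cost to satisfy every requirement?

An optimal shipping plan:
  P→Orem: 28 trays
  P→Hilo: 4 trays
  Q→Hilo: 20 trays
  R→Hilo: 5 trays
  R→Nampa: 14 trays
Total cost = 640.

640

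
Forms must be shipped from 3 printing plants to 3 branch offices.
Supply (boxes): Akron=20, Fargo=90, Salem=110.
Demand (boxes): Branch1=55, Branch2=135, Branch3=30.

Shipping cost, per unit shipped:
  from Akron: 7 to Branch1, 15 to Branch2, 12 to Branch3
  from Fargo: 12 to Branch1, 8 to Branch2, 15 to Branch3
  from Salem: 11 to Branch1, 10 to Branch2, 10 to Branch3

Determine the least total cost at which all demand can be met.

One minimum-cost allocation:
  Akron–Branch1: 20 × 7 = 140
  Fargo–Branch2: 90 × 8 = 720
  Salem–Branch1: 35 × 11 = 385
  Salem–Branch2: 45 × 10 = 450
  Salem–Branch3: 30 × 10 = 300
Total = 140 + 720 + 385 + 450 + 300 = 1995.

1995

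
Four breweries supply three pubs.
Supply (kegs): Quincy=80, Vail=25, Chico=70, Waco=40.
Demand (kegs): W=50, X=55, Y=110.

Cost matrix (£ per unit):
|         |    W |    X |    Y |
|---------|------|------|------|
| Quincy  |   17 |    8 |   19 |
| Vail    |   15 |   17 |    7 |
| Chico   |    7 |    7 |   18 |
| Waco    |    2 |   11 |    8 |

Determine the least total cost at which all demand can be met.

A cheapest plan:
  Quincy to X: 55 × £8 = £440
  Quincy to Y: 25 × £19 = £475
  Vail to Y: 25 × £7 = £175
  Chico to W: 50 × £7 = £350
  Chico to Y: 20 × £18 = £360
  Waco to Y: 40 × £8 = £320
Total = 440 + 475 + 175 + 350 + 360 + 320 = £2120.

2120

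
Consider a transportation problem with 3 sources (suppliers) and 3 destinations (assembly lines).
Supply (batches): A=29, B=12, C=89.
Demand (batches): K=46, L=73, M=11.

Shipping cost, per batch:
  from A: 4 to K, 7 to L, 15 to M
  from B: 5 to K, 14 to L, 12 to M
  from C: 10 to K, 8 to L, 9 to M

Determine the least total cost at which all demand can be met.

One minimum-cost allocation:
  A–K: 29 × 4 = 116
  B–K: 12 × 5 = 60
  C–K: 5 × 10 = 50
  C–L: 73 × 8 = 584
  C–M: 11 × 9 = 99
Total = 116 + 60 + 50 + 584 + 99 = 909.
(Supply check: A ships 29; B ships 12; C ships 89.)

909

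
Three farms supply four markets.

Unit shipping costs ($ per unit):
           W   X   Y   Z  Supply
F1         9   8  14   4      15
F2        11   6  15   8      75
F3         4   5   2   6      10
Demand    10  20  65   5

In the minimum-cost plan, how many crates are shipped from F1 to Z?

The minimum-cost plan:
  F1–W: 10 × $9 = $90
  F1–Z: 5 × $4 = $20
  F2–X: 20 × $6 = $120
  F2–Y: 55 × $15 = $825
  F3–Y: 10 × $2 = $20
Total cost = $1075.
So F1→Z carries 5 crates.

5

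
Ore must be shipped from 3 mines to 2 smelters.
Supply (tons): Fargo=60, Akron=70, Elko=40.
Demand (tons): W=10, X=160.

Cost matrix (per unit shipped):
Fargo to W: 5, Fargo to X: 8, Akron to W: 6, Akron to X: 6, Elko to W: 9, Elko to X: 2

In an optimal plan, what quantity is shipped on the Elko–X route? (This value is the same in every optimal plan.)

40

The minimum-cost plan:
  Fargo->W: 10 × 5 = 50
  Fargo->X: 50 × 8 = 400
  Akron->X: 70 × 6 = 420
  Elko->X: 40 × 2 = 80
Total cost = 950.
So Elko→X carries 40 tons.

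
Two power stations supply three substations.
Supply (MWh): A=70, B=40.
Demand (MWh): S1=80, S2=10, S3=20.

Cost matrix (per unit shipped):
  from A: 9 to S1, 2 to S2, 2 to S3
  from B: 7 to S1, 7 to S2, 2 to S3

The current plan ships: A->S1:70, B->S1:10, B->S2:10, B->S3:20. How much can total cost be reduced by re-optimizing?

Current plan cost = 70·9 + 10·7 + 10·7 + 20·2 = 810.
Optimal plan:
  A to S1: 40 MWh
  A to S2: 10 MWh
  A to S3: 20 MWh
  B to S1: 40 MWh
Optimal cost = 700.
Saving = 810 − 700 = 110.

110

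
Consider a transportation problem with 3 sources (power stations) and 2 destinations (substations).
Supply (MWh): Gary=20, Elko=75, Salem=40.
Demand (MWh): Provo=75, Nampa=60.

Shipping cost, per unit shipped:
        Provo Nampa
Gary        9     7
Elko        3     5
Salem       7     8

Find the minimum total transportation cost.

A cheapest plan:
  Gary->Nampa: 20 × 7 = 140
  Elko->Provo: 75 × 3 = 225
  Salem->Nampa: 40 × 8 = 320
Total = 140 + 225 + 320 = 685.

685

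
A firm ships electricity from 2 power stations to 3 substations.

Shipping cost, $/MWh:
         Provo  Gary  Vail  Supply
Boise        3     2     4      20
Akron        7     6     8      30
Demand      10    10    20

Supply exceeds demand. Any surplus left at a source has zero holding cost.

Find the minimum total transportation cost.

210

An optimal shipping plan:
  Boise→Provo: 10 MWh
  Boise→Gary: 10 MWh
  Akron→Vail: 20 MWh
Total cost = $210.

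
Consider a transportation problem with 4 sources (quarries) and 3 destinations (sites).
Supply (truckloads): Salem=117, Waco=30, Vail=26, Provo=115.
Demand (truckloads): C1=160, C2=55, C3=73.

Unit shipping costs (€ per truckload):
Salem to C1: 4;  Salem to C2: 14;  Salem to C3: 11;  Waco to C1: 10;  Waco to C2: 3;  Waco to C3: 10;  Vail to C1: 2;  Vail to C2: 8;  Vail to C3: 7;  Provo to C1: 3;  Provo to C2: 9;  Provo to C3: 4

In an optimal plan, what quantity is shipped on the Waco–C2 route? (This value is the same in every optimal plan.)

30

Optimal shipments:
  Salem–C1: 117 × €4 = €468
  Waco–C2: 30 × €3 = €90
  Vail–C1: 26 × €2 = €52
  Provo–C1: 17 × €3 = €51
  Provo–C2: 25 × €9 = €225
  Provo–C3: 73 × €4 = €292
Total cost = €1178.
So Waco→C2 carries 30 truckloads.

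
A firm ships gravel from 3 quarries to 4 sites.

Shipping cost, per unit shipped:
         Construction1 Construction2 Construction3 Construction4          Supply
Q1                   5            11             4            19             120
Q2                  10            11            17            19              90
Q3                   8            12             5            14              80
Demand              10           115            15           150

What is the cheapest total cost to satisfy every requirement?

An optimal shipping plan:
  Q1→Construction1: 10 × 5 = 50
  Q1→Construction2: 95 × 11 = 1045
  Q1→Construction3: 15 × 4 = 60
  Q2→Construction2: 20 × 11 = 220
  Q2→Construction4: 70 × 19 = 1330
  Q3→Construction4: 80 × 14 = 1120
Total = 50 + 1045 + 60 + 220 + 1330 + 1120 = 3825.
(Supply check: Q1 ships 120; Q2 ships 90; Q3 ships 80.)

3825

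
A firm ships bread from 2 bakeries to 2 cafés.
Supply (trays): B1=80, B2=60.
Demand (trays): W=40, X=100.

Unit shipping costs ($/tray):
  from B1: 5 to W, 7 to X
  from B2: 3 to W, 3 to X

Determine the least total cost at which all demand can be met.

660

An optimal shipping plan:
  B1->W: 40 × $5 = $200
  B1->X: 40 × $7 = $280
  B2->X: 60 × $3 = $180
Total = 200 + 280 + 180 = $660.
(Supply check: B1 ships 80; B2 ships 60.)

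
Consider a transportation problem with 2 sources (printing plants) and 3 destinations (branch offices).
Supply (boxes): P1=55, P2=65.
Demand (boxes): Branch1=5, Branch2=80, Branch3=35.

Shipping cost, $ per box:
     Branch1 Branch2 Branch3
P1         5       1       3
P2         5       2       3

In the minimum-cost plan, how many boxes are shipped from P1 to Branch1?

0

The minimum-cost plan:
  P1 to Branch2: 55 × $1 = $55
  P2 to Branch1: 5 × $5 = $25
  P2 to Branch2: 25 × $2 = $50
  P2 to Branch3: 35 × $3 = $105
Total cost = $235.
The route P1→Branch1 is not used.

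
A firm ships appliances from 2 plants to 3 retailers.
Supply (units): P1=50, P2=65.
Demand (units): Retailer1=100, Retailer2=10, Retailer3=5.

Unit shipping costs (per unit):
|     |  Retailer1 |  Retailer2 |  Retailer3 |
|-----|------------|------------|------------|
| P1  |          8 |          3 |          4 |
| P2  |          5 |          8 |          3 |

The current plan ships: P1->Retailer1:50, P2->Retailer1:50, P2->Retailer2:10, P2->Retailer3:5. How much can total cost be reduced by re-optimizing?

90

Current plan cost = 50·8 + 50·5 + 10·8 + 5·3 = 745.
Optimal plan:
  P1->Retailer1: 35 × 8 = 280
  P1->Retailer2: 10 × 3 = 30
  P1->Retailer3: 5 × 4 = 20
  P2->Retailer1: 65 × 5 = 325
Optimal cost = 655.
Saving = 745 − 655 = 90.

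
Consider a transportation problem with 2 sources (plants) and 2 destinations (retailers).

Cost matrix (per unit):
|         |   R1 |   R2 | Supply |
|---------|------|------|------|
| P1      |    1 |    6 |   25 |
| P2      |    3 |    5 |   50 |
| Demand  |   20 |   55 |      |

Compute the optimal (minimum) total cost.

Optimal allocation:
  P1→R1: 20 × 1 = 20
  P1→R2: 5 × 6 = 30
  P2→R2: 50 × 5 = 250
Total = 20 + 30 + 250 = 300.

300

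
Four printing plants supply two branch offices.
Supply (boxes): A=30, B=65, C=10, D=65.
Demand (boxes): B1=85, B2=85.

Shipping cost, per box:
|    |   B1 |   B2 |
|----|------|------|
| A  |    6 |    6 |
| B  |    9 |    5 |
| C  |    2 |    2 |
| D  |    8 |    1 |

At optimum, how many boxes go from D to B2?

Optimal shipments:
  A→B1: 30 × 6 = 180
  B→B1: 45 × 9 = 405
  B→B2: 20 × 5 = 100
  C→B1: 10 × 2 = 20
  D→B2: 65 × 1 = 65
Total cost = 770.
So D→B2 carries 65 boxes.

65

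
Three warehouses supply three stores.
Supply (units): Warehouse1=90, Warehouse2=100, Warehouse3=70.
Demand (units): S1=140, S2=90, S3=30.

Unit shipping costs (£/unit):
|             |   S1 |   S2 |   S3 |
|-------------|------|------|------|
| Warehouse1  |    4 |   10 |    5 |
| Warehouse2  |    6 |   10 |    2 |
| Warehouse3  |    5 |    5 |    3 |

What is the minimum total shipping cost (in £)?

One minimum-cost allocation:
  Warehouse1–S1: 90 × £4 = £360
  Warehouse2–S1: 50 × £6 = £300
  Warehouse2–S2: 20 × £10 = £200
  Warehouse2–S3: 30 × £2 = £60
  Warehouse3–S2: 70 × £5 = £350
Total = 360 + 300 + 200 + 60 + 350 = £1270.

1270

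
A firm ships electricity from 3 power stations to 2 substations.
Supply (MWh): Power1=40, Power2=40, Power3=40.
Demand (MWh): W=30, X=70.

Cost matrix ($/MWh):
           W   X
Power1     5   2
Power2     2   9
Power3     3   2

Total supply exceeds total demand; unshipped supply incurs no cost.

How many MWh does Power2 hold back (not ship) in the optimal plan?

10

Minimum-cost shipments:
  Power1–X: 40 MWh
  Power2–W: 30 MWh
  Power3–X: 30 MWh
Total cost = $200.
Power2 ships 30 of its 40, leaving 10.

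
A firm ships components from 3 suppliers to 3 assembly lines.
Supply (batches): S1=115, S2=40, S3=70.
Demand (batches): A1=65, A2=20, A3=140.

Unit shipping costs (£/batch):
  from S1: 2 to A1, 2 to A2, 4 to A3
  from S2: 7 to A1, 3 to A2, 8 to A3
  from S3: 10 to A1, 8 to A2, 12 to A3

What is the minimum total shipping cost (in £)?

1390

One minimum-cost allocation:
  S1–A3: 115 × £4 = £460
  S2–A2: 20 × £3 = £60
  S2–A3: 20 × £8 = £160
  S3–A1: 65 × £10 = £650
  S3–A3: 5 × £12 = £60
Total = 460 + 60 + 160 + 650 + 60 = £1390.
(Supply check: S1 ships 115; S2 ships 40; S3 ships 70.)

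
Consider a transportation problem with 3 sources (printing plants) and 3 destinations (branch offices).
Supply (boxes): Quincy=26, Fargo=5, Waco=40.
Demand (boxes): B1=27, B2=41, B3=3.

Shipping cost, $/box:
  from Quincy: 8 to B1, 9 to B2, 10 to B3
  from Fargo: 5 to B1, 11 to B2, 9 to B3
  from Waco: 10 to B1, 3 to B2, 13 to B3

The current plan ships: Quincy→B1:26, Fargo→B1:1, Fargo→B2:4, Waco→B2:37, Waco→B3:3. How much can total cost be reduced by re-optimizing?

47

Current plan cost = 26·8 + 1·5 + 4·11 + 37·3 + 3·13 = $407.
Optimal plan:
  Quincy→B1: 22 × $8 = $176
  Quincy→B2: 1 × $9 = $9
  Quincy→B3: 3 × $10 = $30
  Fargo→B1: 5 × $5 = $25
  Waco→B2: 40 × $3 = $120
Optimal cost = $360.
Saving = 407 − 360 = $47.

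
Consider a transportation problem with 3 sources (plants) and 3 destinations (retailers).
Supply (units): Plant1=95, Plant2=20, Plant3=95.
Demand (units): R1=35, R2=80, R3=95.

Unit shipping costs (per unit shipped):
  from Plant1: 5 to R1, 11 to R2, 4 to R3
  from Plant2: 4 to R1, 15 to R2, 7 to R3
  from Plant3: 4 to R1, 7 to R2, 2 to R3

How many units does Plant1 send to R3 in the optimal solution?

80

The minimum-cost plan:
  Plant1→R1: 15 × 5 = 75
  Plant1→R3: 80 × 4 = 320
  Plant2→R1: 20 × 4 = 80
  Plant3→R2: 80 × 7 = 560
  Plant3→R3: 15 × 2 = 30
Total cost = 1065.
So Plant1→R3 carries 80 units.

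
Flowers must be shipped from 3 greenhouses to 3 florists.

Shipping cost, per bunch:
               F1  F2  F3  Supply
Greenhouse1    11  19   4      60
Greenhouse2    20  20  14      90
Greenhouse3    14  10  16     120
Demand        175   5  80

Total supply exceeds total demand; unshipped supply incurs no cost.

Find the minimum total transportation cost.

3380

A cheapest plan:
  Greenhouse1→F3: 60 × 4 = 240
  Greenhouse2→F1: 60 × 20 = 1200
  Greenhouse2→F3: 20 × 14 = 280
  Greenhouse3→F1: 115 × 14 = 1610
  Greenhouse3→F2: 5 × 10 = 50
Total = 240 + 1200 + 280 + 1610 + 50 = 3380.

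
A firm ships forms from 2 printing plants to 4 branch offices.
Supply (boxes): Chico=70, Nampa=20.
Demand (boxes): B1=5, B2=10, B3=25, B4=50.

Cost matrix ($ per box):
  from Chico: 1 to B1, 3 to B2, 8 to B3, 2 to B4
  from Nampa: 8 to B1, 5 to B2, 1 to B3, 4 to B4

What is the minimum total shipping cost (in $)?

An optimal shipping plan:
  Chico→B1: 5 × $1 = $5
  Chico→B2: 10 × $3 = $30
  Chico→B3: 5 × $8 = $40
  Chico→B4: 50 × $2 = $100
  Nampa→B3: 20 × $1 = $20
Total = 5 + 30 + 40 + 100 + 20 = $195.
(Supply check: Chico ships 70; Nampa ships 20.)

195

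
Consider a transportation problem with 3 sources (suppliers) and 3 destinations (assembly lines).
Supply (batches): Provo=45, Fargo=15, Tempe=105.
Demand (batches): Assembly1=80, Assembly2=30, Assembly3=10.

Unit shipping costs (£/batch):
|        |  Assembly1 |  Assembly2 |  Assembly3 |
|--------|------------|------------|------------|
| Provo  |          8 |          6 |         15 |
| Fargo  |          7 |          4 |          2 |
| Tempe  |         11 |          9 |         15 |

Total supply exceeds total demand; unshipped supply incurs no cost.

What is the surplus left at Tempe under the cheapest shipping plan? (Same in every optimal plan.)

An optimal plan:
  Provo->Assembly1: 20 × £8 = £160
  Provo->Assembly2: 25 × £6 = £150
  Fargo->Assembly2: 5 × £4 = £20
  Fargo->Assembly3: 10 × £2 = £20
  Tempe->Assembly1: 60 × £11 = £660
Total cost = £1010.
Tempe ships 60 of its 105, leaving 45.

45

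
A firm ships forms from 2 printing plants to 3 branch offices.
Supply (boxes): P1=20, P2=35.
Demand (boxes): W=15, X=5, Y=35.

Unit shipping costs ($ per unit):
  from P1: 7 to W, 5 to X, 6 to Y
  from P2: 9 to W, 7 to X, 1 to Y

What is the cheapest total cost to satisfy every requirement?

Optimal allocation:
  P1–W: 15 boxes
  P1–X: 5 boxes
  P2–Y: 35 boxes
Total cost = $165.

165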